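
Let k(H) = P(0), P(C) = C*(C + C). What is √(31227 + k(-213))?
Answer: √31227 ≈ 176.71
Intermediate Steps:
P(C) = 2*C² (P(C) = C*(2*C) = 2*C²)
k(H) = 0 (k(H) = 2*0² = 2*0 = 0)
√(31227 + k(-213)) = √(31227 + 0) = √31227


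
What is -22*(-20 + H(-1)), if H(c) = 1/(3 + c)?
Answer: 429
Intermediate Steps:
-22*(-20 + H(-1)) = -22*(-20 + 1/(3 - 1)) = -22*(-20 + 1/2) = -22*(-20 + ½) = -22*(-39/2) = 429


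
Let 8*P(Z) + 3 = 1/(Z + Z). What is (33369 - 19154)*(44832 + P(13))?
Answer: 132554576485/208 ≈ 6.3728e+8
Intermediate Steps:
P(Z) = -3/8 + 1/(16*Z) (P(Z) = -3/8 + 1/(8*(Z + Z)) = -3/8 + 1/(8*((2*Z))) = -3/8 + (1/(2*Z))/8 = -3/8 + 1/(16*Z))
(33369 - 19154)*(44832 + P(13)) = (33369 - 19154)*(44832 + (1/16)*(1 - 6*13)/13) = 14215*(44832 + (1/16)*(1/13)*(1 - 78)) = 14215*(44832 + (1/16)*(1/13)*(-77)) = 14215*(44832 - 77/208) = 14215*(9324979/208) = 132554576485/208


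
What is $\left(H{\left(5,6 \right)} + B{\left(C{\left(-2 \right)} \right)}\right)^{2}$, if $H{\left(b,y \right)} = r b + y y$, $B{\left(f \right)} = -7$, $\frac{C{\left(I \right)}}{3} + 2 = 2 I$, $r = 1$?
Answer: $1156$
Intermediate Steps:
$C{\left(I \right)} = -6 + 6 I$ ($C{\left(I \right)} = -6 + 3 \cdot 2 I = -6 + 6 I$)
$H{\left(b,y \right)} = b + y^{2}$ ($H{\left(b,y \right)} = 1 b + y y = b + y^{2}$)
$\left(H{\left(5,6 \right)} + B{\left(C{\left(-2 \right)} \right)}\right)^{2} = \left(\left(5 + 6^{2}\right) - 7\right)^{2} = \left(\left(5 + 36\right) - 7\right)^{2} = \left(41 - 7\right)^{2} = 34^{2} = 1156$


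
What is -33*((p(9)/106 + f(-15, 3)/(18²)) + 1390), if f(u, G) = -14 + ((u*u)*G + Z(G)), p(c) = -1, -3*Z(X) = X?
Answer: -43823813/954 ≈ -45937.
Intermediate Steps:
Z(X) = -X/3
f(u, G) = -14 - G/3 + G*u² (f(u, G) = -14 + ((u*u)*G - G/3) = -14 + (u²*G - G/3) = -14 + (G*u² - G/3) = -14 + (-G/3 + G*u²) = -14 - G/3 + G*u²)
-33*((p(9)/106 + f(-15, 3)/(18²)) + 1390) = -33*((-1/106 + (-14 - ⅓*3 + 3*(-15)²)/(18²)) + 1390) = -33*((-1*1/106 + (-14 - 1 + 3*225)/324) + 1390) = -33*((-1/106 + (-14 - 1 + 675)*(1/324)) + 1390) = -33*((-1/106 + 660*(1/324)) + 1390) = -33*((-1/106 + 55/27) + 1390) = -33*(5803/2862 + 1390) = -33*3983983/2862 = -43823813/954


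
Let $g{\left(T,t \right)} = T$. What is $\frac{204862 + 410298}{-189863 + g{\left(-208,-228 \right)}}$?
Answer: $- \frac{87880}{27153} \approx -3.2365$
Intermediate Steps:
$\frac{204862 + 410298}{-189863 + g{\left(-208,-228 \right)}} = \frac{204862 + 410298}{-189863 - 208} = \frac{615160}{-190071} = 615160 \left(- \frac{1}{190071}\right) = - \frac{87880}{27153}$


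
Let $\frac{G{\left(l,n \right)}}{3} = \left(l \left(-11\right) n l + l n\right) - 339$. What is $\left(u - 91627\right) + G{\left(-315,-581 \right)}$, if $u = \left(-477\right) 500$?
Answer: $1902658826$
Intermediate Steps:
$u = -238500$
$G{\left(l,n \right)} = -1017 - 33 n l^{2} + 3 l n$ ($G{\left(l,n \right)} = 3 \left(\left(l \left(-11\right) n l + l n\right) - 339\right) = 3 \left(\left(- 11 l n l + l n\right) - 339\right) = 3 \left(\left(- 11 n l^{2} + l n\right) - 339\right) = 3 \left(\left(l n - 11 n l^{2}\right) - 339\right) = 3 \left(-339 + l n - 11 n l^{2}\right) = -1017 - 33 n l^{2} + 3 l n$)
$\left(u - 91627\right) + G{\left(-315,-581 \right)} = \left(-238500 - 91627\right) - \left(1017 - 1902440925 - 549045\right) = -330127 - \left(-548028 - 1902440925\right) = -330127 + \left(-1017 + 1902440925 + 549045\right) = -330127 + 1902988953 = 1902658826$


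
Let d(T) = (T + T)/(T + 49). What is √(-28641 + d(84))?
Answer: I*√10338945/19 ≈ 169.23*I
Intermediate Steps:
d(T) = 2*T/(49 + T) (d(T) = (2*T)/(49 + T) = 2*T/(49 + T))
√(-28641 + d(84)) = √(-28641 + 2*84/(49 + 84)) = √(-28641 + 2*84/133) = √(-28641 + 2*84*(1/133)) = √(-28641 + 24/19) = √(-544155/19) = I*√10338945/19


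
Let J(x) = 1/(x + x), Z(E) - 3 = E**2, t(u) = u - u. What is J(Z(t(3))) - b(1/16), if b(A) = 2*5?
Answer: -59/6 ≈ -9.8333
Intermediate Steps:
t(u) = 0
b(A) = 10
Z(E) = 3 + E**2
J(x) = 1/(2*x)
J(Z(t(3))) - b(1/16) = 1/(2*(3 + 0**2)) - 1*10 = 1/(2*(3 + 0)) - 10 = (1/2)/3 - 10 = (1/2)*(1/3) - 10 = 1/6 - 10 = -59/6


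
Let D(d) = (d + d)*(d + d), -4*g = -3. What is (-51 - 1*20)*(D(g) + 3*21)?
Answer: -18531/4 ≈ -4632.8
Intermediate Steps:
g = 3/4 (g = -1/4*(-3) = 3/4 ≈ 0.75000)
D(d) = 4*d**2 (D(d) = (2*d)*(2*d) = 4*d**2)
(-51 - 1*20)*(D(g) + 3*21) = (-51 - 1*20)*(4*(3/4)**2 + 3*21) = (-51 - 20)*(4*(9/16) + 63) = -71*(9/4 + 63) = -71*261/4 = -18531/4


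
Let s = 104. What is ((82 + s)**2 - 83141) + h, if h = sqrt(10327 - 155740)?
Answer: -48545 + 3*I*sqrt(16157) ≈ -48545.0 + 381.33*I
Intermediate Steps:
h = 3*I*sqrt(16157) (h = sqrt(-145413) = 3*I*sqrt(16157) ≈ 381.33*I)
((82 + s)**2 - 83141) + h = ((82 + 104)**2 - 83141) + 3*I*sqrt(16157) = (186**2 - 83141) + 3*I*sqrt(16157) = (34596 - 83141) + 3*I*sqrt(16157) = -48545 + 3*I*sqrt(16157)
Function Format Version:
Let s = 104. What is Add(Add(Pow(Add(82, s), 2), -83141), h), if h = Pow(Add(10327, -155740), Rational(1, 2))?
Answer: Add(-48545, Mul(3, I, Pow(16157, Rational(1, 2)))) ≈ Add(-48545., Mul(381.33, I))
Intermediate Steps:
h = Mul(3, I, Pow(16157, Rational(1, 2))) (h = Pow(-145413, Rational(1, 2)) = Mul(3, I, Pow(16157, Rational(1, 2))) ≈ Mul(381.33, I))
Add(Add(Pow(Add(82, s), 2), -83141), h) = Add(Add(Pow(Add(82, 104), 2), -83141), Mul(3, I, Pow(16157, Rational(1, 2)))) = Add(Add(Pow(186, 2), -83141), Mul(3, I, Pow(16157, Rational(1, 2)))) = Add(Add(34596, -83141), Mul(3, I, Pow(16157, Rational(1, 2)))) = Add(-48545, Mul(3, I, Pow(16157, Rational(1, 2))))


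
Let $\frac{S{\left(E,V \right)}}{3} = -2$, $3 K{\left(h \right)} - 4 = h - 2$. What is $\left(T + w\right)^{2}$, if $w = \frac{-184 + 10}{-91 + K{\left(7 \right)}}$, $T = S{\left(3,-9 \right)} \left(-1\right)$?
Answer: $\frac{123201}{1936} \approx 63.637$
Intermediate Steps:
$K{\left(h \right)} = \frac{2}{3} + \frac{h}{3}$ ($K{\left(h \right)} = \frac{4}{3} + \frac{h - 2}{3} = \frac{4}{3} + \frac{-2 + h}{3} = \frac{4}{3} + \left(- \frac{2}{3} + \frac{h}{3}\right) = \frac{2}{3} + \frac{h}{3}$)
$S{\left(E,V \right)} = -6$ ($S{\left(E,V \right)} = 3 \left(-2\right) = -6$)
$T = 6$ ($T = \left(-6\right) \left(-1\right) = 6$)
$w = \frac{87}{44}$ ($w = \frac{-184 + 10}{-91 + \left(\frac{2}{3} + \frac{1}{3} \cdot 7\right)} = - \frac{174}{-91 + \left(\frac{2}{3} + \frac{7}{3}\right)} = - \frac{174}{-91 + 3} = - \frac{174}{-88} = \left(-174\right) \left(- \frac{1}{88}\right) = \frac{87}{44} \approx 1.9773$)
$\left(T + w\right)^{2} = \left(6 + \frac{87}{44}\right)^{2} = \left(\frac{351}{44}\right)^{2} = \frac{123201}{1936}$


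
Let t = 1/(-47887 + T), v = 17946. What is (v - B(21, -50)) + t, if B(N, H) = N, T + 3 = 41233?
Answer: 119326724/6657 ≈ 17925.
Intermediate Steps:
T = 41230 (T = -3 + 41233 = 41230)
t = -1/6657 (t = 1/(-47887 + 41230) = 1/(-6657) = -1/6657 ≈ -0.00015022)
(v - B(21, -50)) + t = (17946 - 1*21) - 1/6657 = (17946 - 21) - 1/6657 = 17925 - 1/6657 = 119326724/6657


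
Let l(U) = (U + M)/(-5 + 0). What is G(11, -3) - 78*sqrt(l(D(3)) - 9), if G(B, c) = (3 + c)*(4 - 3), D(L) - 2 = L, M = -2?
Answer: -312*I*sqrt(15)/5 ≈ -241.67*I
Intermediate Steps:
D(L) = 2 + L
G(B, c) = 3 + c (G(B, c) = (3 + c)*1 = 3 + c)
l(U) = 2/5 - U/5 (l(U) = (U - 2)/(-5 + 0) = (-2 + U)/(-5) = (-2 + U)*(-1/5) = 2/5 - U/5)
G(11, -3) - 78*sqrt(l(D(3)) - 9) = (3 - 3) - 78*sqrt((2/5 - (2 + 3)/5) - 9) = 0 - 78*sqrt((2/5 - 1/5*5) - 9) = 0 - 78*sqrt((2/5 - 1) - 9) = 0 - 78*sqrt(-3/5 - 9) = 0 - 312*I*sqrt(15)/5 = -312*I*sqrt(15)/5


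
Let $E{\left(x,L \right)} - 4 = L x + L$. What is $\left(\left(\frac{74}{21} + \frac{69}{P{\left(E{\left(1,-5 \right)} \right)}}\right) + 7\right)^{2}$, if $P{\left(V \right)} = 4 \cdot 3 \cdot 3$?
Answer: $\frac{1092025}{7056} \approx 154.77$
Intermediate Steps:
$E{\left(x,L \right)} = 4 + L + L x$ ($E{\left(x,L \right)} = 4 + \left(L x + L\right) = 4 + \left(L + L x\right) = 4 + L + L x$)
$P{\left(V \right)} = 36$ ($P{\left(V \right)} = 12 \cdot 3 = 36$)
$\left(\left(\frac{74}{21} + \frac{69}{P{\left(E{\left(1,-5 \right)} \right)}}\right) + 7\right)^{2} = \left(\left(\frac{74}{21} + \frac{69}{36}\right) + 7\right)^{2} = \left(\left(74 \cdot \frac{1}{21} + 69 \cdot \frac{1}{36}\right) + 7\right)^{2} = \left(\left(\frac{74}{21} + \frac{23}{12}\right) + 7\right)^{2} = \left(\frac{457}{84} + 7\right)^{2} = \left(\frac{1045}{84}\right)^{2} = \frac{1092025}{7056}$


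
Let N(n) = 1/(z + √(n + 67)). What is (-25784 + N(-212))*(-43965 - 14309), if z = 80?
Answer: 1966819759760/1309 + 58274*I*√145/6545 ≈ 1.5025e+9 + 107.21*I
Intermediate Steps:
N(n) = 1/(80 + √(67 + n)) (N(n) = 1/(80 + √(n + 67)) = 1/(80 + √(67 + n)))
(-25784 + N(-212))*(-43965 - 14309) = (-25784 + 1/(80 + √(67 - 212)))*(-43965 - 14309) = (-25784 + 1/(80 + √(-145)))*(-58274) = (-25784 + 1/(80 + I*√145))*(-58274) = 1502536816 - 58274/(80 + I*√145)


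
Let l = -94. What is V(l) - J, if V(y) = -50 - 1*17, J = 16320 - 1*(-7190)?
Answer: -23577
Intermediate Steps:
J = 23510 (J = 16320 + 7190 = 23510)
V(y) = -67 (V(y) = -50 - 17 = -67)
V(l) - J = -67 - 1*23510 = -67 - 23510 = -23577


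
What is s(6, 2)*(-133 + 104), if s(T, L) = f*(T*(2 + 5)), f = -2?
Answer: 2436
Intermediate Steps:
s(T, L) = -14*T (s(T, L) = -2*T*(2 + 5) = -2*T*7 = -14*T)
s(6, 2)*(-133 + 104) = (-14*6)*(-133 + 104) = -84*(-29) = 2436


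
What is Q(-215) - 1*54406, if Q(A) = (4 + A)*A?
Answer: -9041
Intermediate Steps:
Q(A) = A*(4 + A)
Q(-215) - 1*54406 = -215*(4 - 215) - 1*54406 = -215*(-211) - 54406 = 45365 - 54406 = -9041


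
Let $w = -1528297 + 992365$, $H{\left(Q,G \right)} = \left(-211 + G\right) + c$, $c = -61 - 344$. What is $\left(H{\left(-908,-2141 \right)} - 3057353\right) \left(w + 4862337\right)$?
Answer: $-13239275204550$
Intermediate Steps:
$c = -405$ ($c = -61 - 344 = -405$)
$H{\left(Q,G \right)} = -616 + G$ ($H{\left(Q,G \right)} = \left(-211 + G\right) - 405 = -616 + G$)
$w = -535932$
$\left(H{\left(-908,-2141 \right)} - 3057353\right) \left(w + 4862337\right) = \left(\left(-616 - 2141\right) - 3057353\right) \left(-535932 + 4862337\right) = \left(-2757 - 3057353\right) 4326405 = \left(-3060110\right) 4326405 = -13239275204550$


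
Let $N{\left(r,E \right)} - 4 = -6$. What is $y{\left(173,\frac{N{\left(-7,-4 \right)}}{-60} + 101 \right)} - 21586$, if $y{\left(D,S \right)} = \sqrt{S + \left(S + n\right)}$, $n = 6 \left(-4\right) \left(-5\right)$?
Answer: $-21586 + \frac{\sqrt{72465}}{15} \approx -21568.0$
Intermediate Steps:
$N{\left(r,E \right)} = -2$ ($N{\left(r,E \right)} = 4 - 6 = -2$)
$n = 120$ ($n = \left(-24\right) \left(-5\right) = 120$)
$y{\left(D,S \right)} = \sqrt{120 + 2 S}$ ($y{\left(D,S \right)} = \sqrt{S + \left(S + 120\right)} = \sqrt{S + \left(120 + S\right)} = \sqrt{120 + 2 S}$)
$y{\left(173,\frac{N{\left(-7,-4 \right)}}{-60} + 101 \right)} - 21586 = \sqrt{120 + 2 \left(- \frac{2}{-60} + 101\right)} - 21586 = \sqrt{120 + 2 \left(\left(-2\right) \left(- \frac{1}{60}\right) + 101\right)} - 21586 = \sqrt{120 + 2 \left(\frac{1}{30} + 101\right)} - 21586 = \sqrt{120 + 2 \cdot \frac{3031}{30}} - 21586 = \sqrt{120 + \frac{3031}{15}} - 21586 = \sqrt{\frac{4831}{15}} - 21586 = \frac{\sqrt{72465}}{15} - 21586 = -21586 + \frac{\sqrt{72465}}{15}$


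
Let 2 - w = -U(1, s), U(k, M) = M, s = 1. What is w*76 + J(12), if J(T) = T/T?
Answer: 229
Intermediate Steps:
J(T) = 1
w = 3 (w = 2 - (-1) = 2 - 1*(-1) = 2 + 1 = 3)
w*76 + J(12) = 3*76 + 1 = 228 + 1 = 229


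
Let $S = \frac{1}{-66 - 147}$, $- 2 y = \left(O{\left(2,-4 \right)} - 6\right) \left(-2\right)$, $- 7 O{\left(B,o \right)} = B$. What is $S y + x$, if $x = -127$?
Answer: $- \frac{189313}{1491} \approx -126.97$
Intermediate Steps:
$O{\left(B,o \right)} = - \frac{B}{7}$
$y = - \frac{44}{7}$ ($y = - \frac{\left(\left(- \frac{1}{7}\right) 2 - 6\right) \left(-2\right)}{2} = - \frac{\left(- \frac{2}{7} - 6\right) \left(-2\right)}{2} = - \frac{\left(- \frac{44}{7}\right) \left(-2\right)}{2} = \left(- \frac{1}{2}\right) \frac{88}{7} = - \frac{44}{7} \approx -6.2857$)
$S = - \frac{1}{213}$ ($S = \frac{1}{-213} = - \frac{1}{213} \approx -0.0046948$)
$S y + x = \left(- \frac{1}{213}\right) \left(- \frac{44}{7}\right) - 127 = \frac{44}{1491} - 127 = - \frac{189313}{1491}$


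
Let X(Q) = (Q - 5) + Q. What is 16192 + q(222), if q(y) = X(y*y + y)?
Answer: 115199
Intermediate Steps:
X(Q) = -5 + 2*Q (X(Q) = (-5 + Q) + Q = -5 + 2*Q)
q(y) = -5 + 2*y + 2*y² (q(y) = -5 + 2*(y*y + y) = -5 + 2*(y² + y) = -5 + 2*(y + y²) = -5 + (2*y + 2*y²) = -5 + 2*y + 2*y²)
16192 + q(222) = 16192 + (-5 + 2*222*(1 + 222)) = 16192 + (-5 + 2*222*223) = 16192 + (-5 + 99012) = 16192 + 99007 = 115199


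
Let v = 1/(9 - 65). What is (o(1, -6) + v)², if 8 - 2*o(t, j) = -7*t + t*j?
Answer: 344569/3136 ≈ 109.88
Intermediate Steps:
o(t, j) = 4 + 7*t/2 - j*t/2 (o(t, j) = 4 - (-7*t + t*j)/2 = 4 - (-7*t + j*t)/2 = 4 + (7*t/2 - j*t/2) = 4 + 7*t/2 - j*t/2)
v = -1/56 (v = 1/(-56) = -1/56 ≈ -0.017857)
(o(1, -6) + v)² = ((4 + (7/2)*1 - ½*(-6)*1) - 1/56)² = ((4 + 7/2 + 3) - 1/56)² = (21/2 - 1/56)² = (587/56)² = 344569/3136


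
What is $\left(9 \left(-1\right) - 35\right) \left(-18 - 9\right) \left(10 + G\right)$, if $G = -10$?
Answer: $0$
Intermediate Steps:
$\left(9 \left(-1\right) - 35\right) \left(-18 - 9\right) \left(10 + G\right) = \left(9 \left(-1\right) - 35\right) \left(-18 - 9\right) \left(10 - 10\right) = \left(-9 - 35\right) \left(\left(-27\right) 0\right) = \left(-44\right) 0 = 0$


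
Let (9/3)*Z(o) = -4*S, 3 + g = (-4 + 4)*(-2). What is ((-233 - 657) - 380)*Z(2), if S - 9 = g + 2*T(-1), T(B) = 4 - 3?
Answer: 40640/3 ≈ 13547.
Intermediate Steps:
T(B) = 1
g = -3 (g = -3 + (-4 + 4)*(-2) = -3 + 0*(-2) = -3 + 0 = -3)
S = 8 (S = 9 + (-3 + 2*1) = 9 + (-3 + 2) = 9 - 1 = 8)
Z(o) = -32/3 (Z(o) = (-4*8)/3 = (⅓)*(-32) = -32/3)
((-233 - 657) - 380)*Z(2) = ((-233 - 657) - 380)*(-32/3) = (-890 - 380)*(-32/3) = -1270*(-32/3) = 40640/3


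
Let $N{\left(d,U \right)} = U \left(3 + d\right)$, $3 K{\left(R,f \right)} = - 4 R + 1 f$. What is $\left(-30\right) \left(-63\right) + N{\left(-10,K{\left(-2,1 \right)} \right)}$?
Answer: $1869$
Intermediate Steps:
$K{\left(R,f \right)} = - \frac{4 R}{3} + \frac{f}{3}$ ($K{\left(R,f \right)} = \frac{- 4 R + 1 f}{3} = \frac{- 4 R + f}{3} = \frac{f - 4 R}{3} = - \frac{4 R}{3} + \frac{f}{3}$)
$\left(-30\right) \left(-63\right) + N{\left(-10,K{\left(-2,1 \right)} \right)} = \left(-30\right) \left(-63\right) + \left(\left(- \frac{4}{3}\right) \left(-2\right) + \frac{1}{3} \cdot 1\right) \left(3 - 10\right) = 1890 + \left(\frac{8}{3} + \frac{1}{3}\right) \left(-7\right) = 1890 + 3 \left(-7\right) = 1890 - 21 = 1869$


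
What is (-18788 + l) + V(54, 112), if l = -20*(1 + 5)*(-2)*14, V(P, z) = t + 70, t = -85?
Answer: -15443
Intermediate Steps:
V(P, z) = -15 (V(P, z) = -85 + 70 = -15)
l = 3360 (l = -120*(-2)*14 = -20*(-12)*14 = 240*14 = 3360)
(-18788 + l) + V(54, 112) = (-18788 + 3360) - 15 = -15428 - 15 = -15443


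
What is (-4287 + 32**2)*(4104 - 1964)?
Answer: -6982820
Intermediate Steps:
(-4287 + 32**2)*(4104 - 1964) = (-4287 + 1024)*2140 = -3263*2140 = -6982820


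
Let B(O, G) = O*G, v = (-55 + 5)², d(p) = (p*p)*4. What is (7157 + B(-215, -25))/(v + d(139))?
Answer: 3133/19946 ≈ 0.15707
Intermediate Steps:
d(p) = 4*p² (d(p) = p²*4 = 4*p²)
v = 2500 (v = (-50)² = 2500)
B(O, G) = G*O
(7157 + B(-215, -25))/(v + d(139)) = (7157 - 25*(-215))/(2500 + 4*139²) = (7157 + 5375)/(2500 + 4*19321) = 12532/(2500 + 77284) = 12532/79784 = 12532*(1/79784) = 3133/19946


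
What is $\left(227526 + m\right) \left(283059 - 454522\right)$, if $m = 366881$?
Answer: $-101918807441$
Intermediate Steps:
$\left(227526 + m\right) \left(283059 - 454522\right) = \left(227526 + 366881\right) \left(283059 - 454522\right) = 594407 \left(-171463\right) = -101918807441$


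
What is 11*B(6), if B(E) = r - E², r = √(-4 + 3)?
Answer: -396 + 11*I ≈ -396.0 + 11.0*I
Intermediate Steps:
r = I (r = √(-1) = I ≈ 1.0*I)
B(E) = I - E²
11*B(6) = 11*(I - 1*6²) = 11*(I - 1*36) = 11*(I - 36) = 11*(-36 + I) = -396 + 11*I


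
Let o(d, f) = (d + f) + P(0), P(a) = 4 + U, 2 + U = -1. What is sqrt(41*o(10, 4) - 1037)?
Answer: I*sqrt(422) ≈ 20.543*I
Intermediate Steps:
U = -3 (U = -2 - 1 = -3)
P(a) = 1 (P(a) = 4 - 3 = 1)
o(d, f) = 1 + d + f (o(d, f) = (d + f) + 1 = 1 + d + f)
sqrt(41*o(10, 4) - 1037) = sqrt(41*(1 + 10 + 4) - 1037) = sqrt(41*15 - 1037) = sqrt(615 - 1037) = sqrt(-422) = I*sqrt(422)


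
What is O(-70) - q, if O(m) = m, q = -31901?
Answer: 31831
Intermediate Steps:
O(-70) - q = -70 - 1*(-31901) = -70 + 31901 = 31831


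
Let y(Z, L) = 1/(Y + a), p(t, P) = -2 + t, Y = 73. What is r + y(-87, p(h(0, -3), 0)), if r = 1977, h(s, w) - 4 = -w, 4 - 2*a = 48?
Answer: 100828/51 ≈ 1977.0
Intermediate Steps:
a = -22 (a = 2 - ½*48 = 2 - 24 = -22)
h(s, w) = 4 - w
y(Z, L) = 1/51 (y(Z, L) = 1/(73 - 22) = 1/51)
r + y(-87, p(h(0, -3), 0)) = 1977 + 1/51 = 100828/51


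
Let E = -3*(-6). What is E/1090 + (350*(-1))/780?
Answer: -18373/42510 ≈ -0.43220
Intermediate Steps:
E = 18
E/1090 + (350*(-1))/780 = 18/1090 + (350*(-1))/780 = 18*(1/1090) - 350*1/780 = 9/545 - 35/78 = -18373/42510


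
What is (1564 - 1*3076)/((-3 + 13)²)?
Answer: -378/25 ≈ -15.120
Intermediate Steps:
(1564 - 1*3076)/((-3 + 13)²) = (1564 - 3076)/(10²) = -1512/100 = -1512*1/100 = -378/25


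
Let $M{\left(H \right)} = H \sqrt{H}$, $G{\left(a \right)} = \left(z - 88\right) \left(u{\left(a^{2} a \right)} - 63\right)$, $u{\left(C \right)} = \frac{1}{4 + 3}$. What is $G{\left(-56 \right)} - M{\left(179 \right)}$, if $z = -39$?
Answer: $\frac{55880}{7} - 179 \sqrt{179} \approx 5588.0$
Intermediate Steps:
$u{\left(C \right)} = \frac{1}{7}$
$G{\left(a \right)} = \frac{55880}{7}$ ($G{\left(a \right)} = \left(-39 - 88\right) \left(\frac{1}{7} - 63\right) = \left(-127\right) \left(- \frac{440}{7}\right) = \frac{55880}{7}$)
$M{\left(H \right)} = H^{\frac{3}{2}}$
$G{\left(-56 \right)} - M{\left(179 \right)} = \frac{55880}{7} - 179^{\frac{3}{2}} = \frac{55880}{7} - 179 \sqrt{179}$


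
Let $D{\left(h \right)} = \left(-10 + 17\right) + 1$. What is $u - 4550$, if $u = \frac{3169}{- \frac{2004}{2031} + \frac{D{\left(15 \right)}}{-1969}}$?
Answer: $- \frac{10233539597}{1320708} \approx -7748.5$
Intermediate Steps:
$D{\left(h \right)} = 8$ ($D{\left(h \right)} = 7 + 1 = 8$)
$u = - \frac{4224318197}{1320708}$ ($u = \frac{3169}{- \frac{2004}{2031} + \frac{8}{-1969}} = \frac{3169}{\left(-2004\right) \frac{1}{2031} + 8 \left(- \frac{1}{1969}\right)} = \frac{3169}{- \frac{668}{677} - \frac{8}{1969}} = \frac{3169}{- \frac{1320708}{1333013}} = 3169 \left(- \frac{1333013}{1320708}\right) = - \frac{4224318197}{1320708} \approx -3198.5$)
$u - 4550 = - \frac{4224318197}{1320708} - 4550 = - \frac{10233539597}{1320708}$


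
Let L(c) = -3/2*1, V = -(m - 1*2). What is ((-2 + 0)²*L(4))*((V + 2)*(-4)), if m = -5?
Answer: 216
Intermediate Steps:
V = 7 (V = -(-5 - 1*2) = -(-5 - 2) = -1*(-7) = 7)
L(c) = -3/2 (L(c) = -3*½*1 = -3/2*1 = -3/2)
((-2 + 0)²*L(4))*((V + 2)*(-4)) = ((-2 + 0)²*(-3/2))*((7 + 2)*(-4)) = ((-2)²*(-3/2))*(9*(-4)) = (4*(-3/2))*(-36) = -6*(-36) = 216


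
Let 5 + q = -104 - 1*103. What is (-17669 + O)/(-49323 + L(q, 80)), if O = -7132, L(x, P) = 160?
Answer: 24801/49163 ≈ 0.50447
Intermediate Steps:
q = -212 (q = -5 + (-104 - 1*103) = -5 + (-104 - 103) = -5 - 207 = -212)
(-17669 + O)/(-49323 + L(q, 80)) = (-17669 - 7132)/(-49323 + 160) = -24801/(-49163) = -24801*(-1/49163) = 24801/49163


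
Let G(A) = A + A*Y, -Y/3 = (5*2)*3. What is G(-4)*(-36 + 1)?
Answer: -12460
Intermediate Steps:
Y = -90 (Y = -3*5*2*3 = -30*3 = -3*30 = -90)
G(A) = -89*A (G(A) = A + A*(-90) = A - 90*A = -89*A)
G(-4)*(-36 + 1) = (-89*(-4))*(-36 + 1) = 356*(-35) = -12460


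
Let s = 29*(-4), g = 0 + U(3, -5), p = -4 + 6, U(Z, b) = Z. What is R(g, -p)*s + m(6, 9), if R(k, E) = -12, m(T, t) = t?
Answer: 1401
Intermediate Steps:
p = 2
g = 3 (g = 0 + 3 = 3)
s = -116
R(g, -p)*s + m(6, 9) = -12*(-116) + 9 = 1392 + 9 = 1401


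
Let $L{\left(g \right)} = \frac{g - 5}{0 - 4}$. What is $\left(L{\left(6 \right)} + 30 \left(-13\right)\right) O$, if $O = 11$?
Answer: $- \frac{17171}{4} \approx -4292.8$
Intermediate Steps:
$L{\left(g \right)} = \frac{5}{4} - \frac{g}{4}$ ($L{\left(g \right)} = \frac{-5 + g}{-4} = \left(-5 + g\right) \left(- \frac{1}{4}\right) = \frac{5}{4} - \frac{g}{4}$)
$\left(L{\left(6 \right)} + 30 \left(-13\right)\right) O = \left(\left(\frac{5}{4} - \frac{3}{2}\right) + 30 \left(-13\right)\right) 11 = \left(\left(\frac{5}{4} - \frac{3}{2}\right) - 390\right) 11 = \left(- \frac{1}{4} - 390\right) 11 = \left(- \frac{1561}{4}\right) 11 = - \frac{17171}{4}$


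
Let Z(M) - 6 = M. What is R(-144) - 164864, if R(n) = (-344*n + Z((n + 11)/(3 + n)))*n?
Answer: -343055248/47 ≈ -7.2990e+6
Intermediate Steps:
Z(M) = 6 + M
R(n) = n*(6 - 344*n + (11 + n)/(3 + n)) (R(n) = (-344*n + (6 + (n + 11)/(3 + n)))*n = (-344*n + (6 + (11 + n)/(3 + n)))*n = (6 - 344*n + (11 + n)/(3 + n))*n = n*(6 - 344*n + (11 + n)/(3 + n)))
R(-144) - 164864 = -144*(29 - 1025*(-144) - 344*(-144)²)/(3 - 144) - 164864 = -144*(29 + 147600 - 344*20736)/(-141) - 164864 = -144*(-1/141)*(29 + 147600 - 7133184) - 164864 = -144*(-1/141)*(-6985555) - 164864 = -335306640/47 - 164864 = -343055248/47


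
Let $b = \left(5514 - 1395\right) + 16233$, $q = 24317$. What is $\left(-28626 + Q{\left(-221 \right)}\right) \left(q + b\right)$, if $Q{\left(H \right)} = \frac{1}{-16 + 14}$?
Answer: $- \frac{2557434257}{2} \approx -1.2787 \cdot 10^{9}$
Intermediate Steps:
$Q{\left(H \right)} = - \frac{1}{2}$ ($Q{\left(H \right)} = \frac{1}{-2} = - \frac{1}{2}$)
$b = 20352$ ($b = 4119 + 16233 = 20352$)
$\left(-28626 + Q{\left(-221 \right)}\right) \left(q + b\right) = \left(-28626 - \frac{1}{2}\right) \left(24317 + 20352\right) = \left(- \frac{57253}{2}\right) 44669 = - \frac{2557434257}{2}$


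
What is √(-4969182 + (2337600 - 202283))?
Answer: I*√2833865 ≈ 1683.4*I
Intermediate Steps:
√(-4969182 + (2337600 - 202283)) = √(-4969182 + 2135317) = √(-2833865) = I*√2833865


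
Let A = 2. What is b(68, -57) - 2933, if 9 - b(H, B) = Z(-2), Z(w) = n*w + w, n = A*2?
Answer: -2914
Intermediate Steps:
n = 4 (n = 2*2 = 4)
Z(w) = 5*w (Z(w) = 4*w + w = 5*w)
b(H, B) = 19 (b(H, B) = 9 - 5*(-2) = 9 - 1*(-10) = 9 + 10 = 19)
b(68, -57) - 2933 = 19 - 2933 = -2914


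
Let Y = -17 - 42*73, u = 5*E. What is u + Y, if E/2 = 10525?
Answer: 102167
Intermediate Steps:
E = 21050 (E = 2*10525 = 21050)
u = 105250 (u = 5*21050 = 105250)
Y = -3083 (Y = -17 - 3066 = -3083)
u + Y = 105250 - 3083 = 102167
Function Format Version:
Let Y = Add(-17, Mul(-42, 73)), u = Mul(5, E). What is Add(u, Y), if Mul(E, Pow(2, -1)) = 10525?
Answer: 102167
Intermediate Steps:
E = 21050 (E = Mul(2, 10525) = 21050)
u = 105250 (u = Mul(5, 21050) = 105250)
Y = -3083 (Y = Add(-17, -3066) = -3083)
Add(u, Y) = Add(105250, -3083) = 102167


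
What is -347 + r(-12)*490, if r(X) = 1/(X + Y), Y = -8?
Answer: -743/2 ≈ -371.50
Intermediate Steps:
r(X) = 1/(-8 + X) (r(X) = 1/(X - 8) = 1/(-8 + X))
-347 + r(-12)*490 = -347 + 490/(-8 - 12) = -347 + 490/(-20) = -347 - 1/20*490 = -347 - 49/2 = -743/2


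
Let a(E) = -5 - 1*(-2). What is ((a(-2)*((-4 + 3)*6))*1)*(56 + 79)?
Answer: 2430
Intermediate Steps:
a(E) = -3 (a(E) = -5 + 2 = -3)
((a(-2)*((-4 + 3)*6))*1)*(56 + 79) = (-3*(-4 + 3)*6*1)*(56 + 79) = (-(-3)*6*1)*135 = (-3*(-6)*1)*135 = (18*1)*135 = 18*135 = 2430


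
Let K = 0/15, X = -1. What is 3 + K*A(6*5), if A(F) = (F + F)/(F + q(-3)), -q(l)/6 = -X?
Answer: 3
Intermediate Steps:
q(l) = -6 (q(l) = -(-6)*(-1) = -6*1 = -6)
A(F) = 2*F/(-6 + F) (A(F) = (F + F)/(F - 6) = (2*F)/(-6 + F) = 2*F/(-6 + F))
K = 0 (K = 0*(1/15) = 0)
3 + K*A(6*5) = 3 + 0*(2*(6*5)/(-6 + 6*5)) = 3 + 0*(2*30/(-6 + 30)) = 3 + 0*(2*30/24) = 3 + 0*(2*30*(1/24)) = 3 + 0*(5/2) = 3 + 0 = 3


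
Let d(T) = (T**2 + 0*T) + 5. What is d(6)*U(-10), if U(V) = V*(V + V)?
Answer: 8200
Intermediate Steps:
U(V) = 2*V**2 (U(V) = V*(2*V) = 2*V**2)
d(T) = 5 + T**2 (d(T) = (T**2 + 0) + 5 = T**2 + 5 = 5 + T**2)
d(6)*U(-10) = (5 + 6**2)*(2*(-10)**2) = (5 + 36)*(2*100) = 41*200 = 8200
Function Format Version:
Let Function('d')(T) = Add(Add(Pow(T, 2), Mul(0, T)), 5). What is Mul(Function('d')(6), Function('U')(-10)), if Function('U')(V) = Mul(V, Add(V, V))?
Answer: 8200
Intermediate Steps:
Function('U')(V) = Mul(2, Pow(V, 2)) (Function('U')(V) = Mul(V, Mul(2, V)) = Mul(2, Pow(V, 2)))
Function('d')(T) = Add(5, Pow(T, 2)) (Function('d')(T) = Add(Add(Pow(T, 2), 0), 5) = Add(Pow(T, 2), 5) = Add(5, Pow(T, 2)))
Mul(Function('d')(6), Function('U')(-10)) = Mul(Add(5, Pow(6, 2)), Mul(2, Pow(-10, 2))) = Mul(Add(5, 36), Mul(2, 100)) = Mul(41, 200) = 8200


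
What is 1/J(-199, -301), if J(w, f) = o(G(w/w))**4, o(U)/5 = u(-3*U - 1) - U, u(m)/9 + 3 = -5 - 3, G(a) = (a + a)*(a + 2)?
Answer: 1/75969140625 ≈ 1.3163e-11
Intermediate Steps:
G(a) = 2*a*(2 + a) (G(a) = (2*a)*(2 + a) = 2*a*(2 + a))
u(m) = -99 (u(m) = -27 + 9*(-5 - 3) = -27 + 9*(-8) = -27 - 72 = -99)
o(U) = -495 - 5*U (o(U) = 5*(-99 - U) = -495 - 5*U)
J(w, f) = 75969140625 (J(w, f) = (-495 - 10*w/w*(2 + w/w))**4 = (-495 - 10*(2 + 1))**4 = (-495 - 10*3)**4 = (-495 - 5*6)**4 = (-495 - 30)**4 = (-525)**4 = 75969140625)
1/J(-199, -301) = 1/75969140625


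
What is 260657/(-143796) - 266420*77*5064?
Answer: -14938192495677617/143796 ≈ -1.0388e+11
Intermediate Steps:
260657/(-143796) - 266420*77*5064 = 260657*(-1/143796) - 266420/(1/389928) = -260657/143796 - 266420/1/389928 = -260657/143796 - 266420*389928 = -260657/143796 - 103884617760 = -14938192495677617/143796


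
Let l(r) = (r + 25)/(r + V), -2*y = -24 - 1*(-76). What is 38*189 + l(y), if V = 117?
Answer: 653561/91 ≈ 7182.0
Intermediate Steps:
y = -26 (y = -(-24 - 1*(-76))/2 = -(-24 + 76)/2 = -½*52 = -26)
l(r) = (25 + r)/(117 + r) (l(r) = (r + 25)/(r + 117) = (25 + r)/(117 + r))
38*189 + l(y) = 38*189 + (25 - 26)/(117 - 26) = 7182 - 1/91 = 653561/91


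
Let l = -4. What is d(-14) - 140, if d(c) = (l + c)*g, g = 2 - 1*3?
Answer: -122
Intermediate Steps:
g = -1 (g = 2 - 3 = -1)
d(c) = 4 - c (d(c) = (-4 + c)*(-1) = 4 - c)
d(-14) - 140 = (4 - 1*(-14)) - 140 = (4 + 14) - 140 = 18 - 140 = -122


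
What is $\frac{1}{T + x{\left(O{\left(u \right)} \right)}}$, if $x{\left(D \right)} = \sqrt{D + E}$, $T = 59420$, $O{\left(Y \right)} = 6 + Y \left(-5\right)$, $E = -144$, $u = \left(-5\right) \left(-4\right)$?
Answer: $\frac{29710}{1765368319} - \frac{i \sqrt{238}}{3530736638} \approx 1.6829 \cdot 10^{-5} - 4.3694 \cdot 10^{-9} i$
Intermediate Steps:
$u = 20$
$O{\left(Y \right)} = 6 - 5 Y$
$x{\left(D \right)} = \sqrt{-144 + D}$ ($x{\left(D \right)} = \sqrt{D - 144} = \sqrt{-144 + D}$)
$\frac{1}{T + x{\left(O{\left(u \right)} \right)}} = \frac{1}{59420 + \sqrt{-144 + \left(6 - 100\right)}} = \frac{1}{59420 + \sqrt{-144 - 94}} = \frac{1}{59420 + \sqrt{-238}} = \frac{1}{59420 + i \sqrt{238}}$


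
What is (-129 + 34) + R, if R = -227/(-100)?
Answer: -9273/100 ≈ -92.730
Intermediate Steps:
R = 227/100 (R = -227*(-1/100) = 227/100 ≈ 2.2700)
(-129 + 34) + R = (-129 + 34) + 227/100 = -95 + 227/100 = -9273/100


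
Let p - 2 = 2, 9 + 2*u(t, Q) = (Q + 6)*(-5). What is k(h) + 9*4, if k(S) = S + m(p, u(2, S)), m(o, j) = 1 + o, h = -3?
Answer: 38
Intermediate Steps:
u(t, Q) = -39/2 - 5*Q/2 (u(t, Q) = -9/2 + ((Q + 6)*(-5))/2 = -9/2 + ((6 + Q)*(-5))/2 = -9/2 + (-30 - 5*Q)/2 = -9/2 + (-15 - 5*Q/2) = -39/2 - 5*Q/2)
p = 4 (p = 2 + 2 = 4)
k(S) = 5 + S (k(S) = S + (1 + 4) = S + 5 = 5 + S)
k(h) + 9*4 = (5 - 3) + 9*4 = 2 + 36 = 38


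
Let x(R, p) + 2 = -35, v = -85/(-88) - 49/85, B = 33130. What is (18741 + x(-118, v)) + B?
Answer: 51834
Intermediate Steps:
v = 2913/7480 (v = -85*(-1/88) - 49*1/85 = 85/88 - 49/85 = 2913/7480 ≈ 0.38944)
x(R, p) = -37 (x(R, p) = -2 - 35 = -37)
(18741 + x(-118, v)) + B = (18741 - 37) + 33130 = 18704 + 33130 = 51834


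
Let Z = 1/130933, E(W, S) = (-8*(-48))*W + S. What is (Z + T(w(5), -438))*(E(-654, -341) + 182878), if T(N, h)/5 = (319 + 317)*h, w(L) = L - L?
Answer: 12510311804003681/130933 ≈ 9.5547e+10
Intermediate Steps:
E(W, S) = S + 384*W (E(W, S) = 384*W + S = S + 384*W)
Z = 1/130933 ≈ 7.6375e-6
w(L) = 0
T(N, h) = 3180*h (T(N, h) = 5*((319 + 317)*h) = 5*(636*h) = 3180*h)
(Z + T(w(5), -438))*(E(-654, -341) + 182878) = (1/130933 + 3180*(-438))*((-341 + 384*(-654)) + 182878) = (1/130933 - 1392840)*((-341 - 251136) + 182878) = -182368719719*(-251477 + 182878)/130933 = -182368719719/130933*(-68599) = 12510311804003681/130933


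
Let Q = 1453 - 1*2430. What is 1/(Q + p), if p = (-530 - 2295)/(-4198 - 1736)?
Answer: -5934/5794693 ≈ -0.0010240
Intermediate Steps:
p = 2825/5934 (p = -2825/(-5934) = -2825*(-1/5934) = 2825/5934 ≈ 0.47607)
Q = -977 (Q = 1453 - 2430 = -977)
1/(Q + p) = 1/(-977 + 2825/5934) = 1/(-5794693/5934) = -5934/5794693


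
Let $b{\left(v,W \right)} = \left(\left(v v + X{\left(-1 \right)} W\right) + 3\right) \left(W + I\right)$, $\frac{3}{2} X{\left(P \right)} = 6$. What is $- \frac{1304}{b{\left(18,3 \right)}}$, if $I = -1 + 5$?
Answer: $- \frac{1304}{2373} \approx -0.54952$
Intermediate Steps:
$I = 4$
$X{\left(P \right)} = 4$ ($X{\left(P \right)} = \frac{2}{3} \cdot 6 = 4$)
$b{\left(v,W \right)} = \left(4 + W\right) \left(3 + v^{2} + 4 W\right)$ ($b{\left(v,W \right)} = \left(\left(v v + 4 W\right) + 3\right) \left(W + 4\right) = \left(\left(v^{2} + 4 W\right) + 3\right) \left(4 + W\right) = \left(3 + v^{2} + 4 W\right) \left(4 + W\right) = \left(4 + W\right) \left(3 + v^{2} + 4 W\right)$)
$- \frac{1304}{b{\left(18,3 \right)}} = - \frac{1304}{12 + 4 \cdot 3^{2} + 4 \cdot 18^{2} + 19 \cdot 3 + 3 \cdot 18^{2}} = - \frac{1304}{12 + 4 \cdot 9 + 4 \cdot 324 + 57 + 3 \cdot 324} = - \frac{1304}{12 + 36 + 1296 + 57 + 972} = - \frac{1304}{2373}$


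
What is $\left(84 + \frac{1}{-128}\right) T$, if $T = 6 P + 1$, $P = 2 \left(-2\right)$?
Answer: $- \frac{247273}{128} \approx -1931.8$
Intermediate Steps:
$P = -4$
$T = -23$ ($T = 6 \left(-4\right) + 1 = -24 + 1 = -23$)
$\left(84 + \frac{1}{-128}\right) T = \left(84 + \frac{1}{-128}\right) \left(-23\right) = \left(84 - \frac{1}{128}\right) \left(-23\right) = \frac{10751}{128} \left(-23\right) = - \frac{247273}{128}$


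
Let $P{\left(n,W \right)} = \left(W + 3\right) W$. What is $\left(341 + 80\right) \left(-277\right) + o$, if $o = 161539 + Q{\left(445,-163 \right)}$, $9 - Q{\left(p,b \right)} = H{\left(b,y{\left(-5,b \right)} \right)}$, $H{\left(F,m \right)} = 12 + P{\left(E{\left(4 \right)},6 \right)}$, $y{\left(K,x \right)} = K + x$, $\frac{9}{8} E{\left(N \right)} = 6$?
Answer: $44865$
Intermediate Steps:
$E{\left(N \right)} = \frac{16}{3}$ ($E{\left(N \right)} = \frac{8}{9} \cdot 6 = \frac{16}{3}$)
$P{\left(n,W \right)} = W \left(3 + W\right)$ ($P{\left(n,W \right)} = \left(3 + W\right) W = W \left(3 + W\right)$)
$H{\left(F,m \right)} = 66$ ($H{\left(F,m \right)} = 12 + 6 \left(3 + 6\right) = 12 + 6 \cdot 9 = 12 + 54 = 66$)
$Q{\left(p,b \right)} = -57$ ($Q{\left(p,b \right)} = 9 - 66 = -57$)
$o = 161482$ ($o = 161539 - 57 = 161482$)
$\left(341 + 80\right) \left(-277\right) + o = \left(341 + 80\right) \left(-277\right) + 161482 = 421 \left(-277\right) + 161482 = -116617 + 161482 = 44865$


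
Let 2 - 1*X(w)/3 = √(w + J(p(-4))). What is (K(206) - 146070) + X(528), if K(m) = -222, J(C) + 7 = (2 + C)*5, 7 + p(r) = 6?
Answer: -146286 - 3*√526 ≈ -1.4635e+5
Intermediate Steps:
p(r) = -1 (p(r) = -7 + 6 = -1)
J(C) = 3 + 5*C (J(C) = -7 + (2 + C)*5 = -7 + (10 + 5*C) = 3 + 5*C)
X(w) = 6 - 3*√(-2 + w) (X(w) = 6 - 3*√(w + (3 + 5*(-1))) = 6 - 3*√(w + (3 - 5)) = 6 - 3*√(w - 2) = 6 - 3*√(-2 + w))
(K(206) - 146070) + X(528) = (-222 - 146070) + (6 - 3*√(-2 + 528)) = -146292 + (6 - 3*√526) = -146286 - 3*√526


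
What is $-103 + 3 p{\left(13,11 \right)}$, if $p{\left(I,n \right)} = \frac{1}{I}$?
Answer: $- \frac{1336}{13} \approx -102.77$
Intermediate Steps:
$-103 + 3 p{\left(13,11 \right)} = -103 + \frac{3}{13} = - \frac{1336}{13}$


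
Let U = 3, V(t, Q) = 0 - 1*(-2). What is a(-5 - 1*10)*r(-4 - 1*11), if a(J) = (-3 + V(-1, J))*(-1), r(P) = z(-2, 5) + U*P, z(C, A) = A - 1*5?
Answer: -45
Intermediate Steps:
V(t, Q) = 2 (V(t, Q) = 0 + 2 = 2)
z(C, A) = -5 + A (z(C, A) = A - 5 = -5 + A)
r(P) = 3*P (r(P) = (-5 + 5) + 3*P = 0 + 3*P = 3*P)
a(J) = 1 (a(J) = (-3 + 2)*(-1) = -1*(-1) = 1)
a(-5 - 1*10)*r(-4 - 1*11) = 1*(3*(-4 - 1*11)) = 1*(3*(-4 - 11)) = 1*(3*(-15)) = 1*(-45) = -45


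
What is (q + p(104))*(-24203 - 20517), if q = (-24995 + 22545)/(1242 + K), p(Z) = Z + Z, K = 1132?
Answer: -10986407120/1187 ≈ -9.2556e+6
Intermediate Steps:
p(Z) = 2*Z
q = -1225/1187 (q = (-24995 + 22545)/(1242 + 1132) = -2450/2374 = -2450*1/2374 = -1225/1187 ≈ -1.0320)
(q + p(104))*(-24203 - 20517) = (-1225/1187 + 2*104)*(-24203 - 20517) = (-1225/1187 + 208)*(-44720) = (245671/1187)*(-44720) = -10986407120/1187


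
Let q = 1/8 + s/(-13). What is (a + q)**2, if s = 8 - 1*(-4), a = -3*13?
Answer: 17131321/10816 ≈ 1583.9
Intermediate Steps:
a = -39
s = 12 (s = 8 + 4 = 12)
q = -83/104 (q = 1/8 + 12/(-13) = 1*(1/8) + 12*(-1/13) = 1/8 - 12/13 = -83/104 ≈ -0.79808)
(a + q)**2 = (-39 - 83/104)**2 = (-4139/104)**2 = 17131321/10816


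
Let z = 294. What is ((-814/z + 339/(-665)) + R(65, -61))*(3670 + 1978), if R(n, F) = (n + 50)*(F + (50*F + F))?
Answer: -28772033037632/13965 ≈ -2.0603e+9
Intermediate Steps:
R(n, F) = 52*F*(50 + n) (R(n, F) = (50 + n)*(F + 51*F) = (50 + n)*(52*F) = 52*F*(50 + n))
((-814/z + 339/(-665)) + R(65, -61))*(3670 + 1978) = ((-814/294 + 339/(-665)) + 52*(-61)*(50 + 65))*(3670 + 1978) = ((-814*1/294 + 339*(-1/665)) + 52*(-61)*115)*5648 = ((-407/147 - 339/665) - 364780)*5648 = (-45784/13965 - 364780)*5648 = -5094198484/13965*5648 = -28772033037632/13965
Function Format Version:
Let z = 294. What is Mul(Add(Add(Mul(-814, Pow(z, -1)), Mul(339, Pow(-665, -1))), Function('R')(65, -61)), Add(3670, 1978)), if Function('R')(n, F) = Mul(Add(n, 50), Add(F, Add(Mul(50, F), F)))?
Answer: Rational(-28772033037632, 13965) ≈ -2.0603e+9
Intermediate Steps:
Function('R')(n, F) = Mul(52, F, Add(50, n)) (Function('R')(n, F) = Mul(Add(50, n), Add(F, Mul(51, F))) = Mul(Add(50, n), Mul(52, F)) = Mul(52, F, Add(50, n)))
Mul(Add(Add(Mul(-814, Pow(z, -1)), Mul(339, Pow(-665, -1))), Function('R')(65, -61)), Add(3670, 1978)) = Mul(Add(Add(Mul(-814, Pow(294, -1)), Mul(339, Pow(-665, -1))), Mul(52, -61, Add(50, 65))), Add(3670, 1978)) = Mul(Add(Add(Mul(-814, Rational(1, 294)), Mul(339, Rational(-1, 665))), Mul(52, -61, 115)), 5648) = Mul(Add(Add(Rational(-407, 147), Rational(-339, 665)), -364780), 5648) = Mul(Add(Rational(-45784, 13965), -364780), 5648) = Mul(Rational(-5094198484, 13965), 5648) = Rational(-28772033037632, 13965)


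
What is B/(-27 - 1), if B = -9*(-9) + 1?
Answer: -41/14 ≈ -2.9286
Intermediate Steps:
B = 82 (B = 81 + 1 = 82)
B/(-27 - 1) = 82/(-27 - 1) = 82/(-28) = 82*(-1/28) = -41/14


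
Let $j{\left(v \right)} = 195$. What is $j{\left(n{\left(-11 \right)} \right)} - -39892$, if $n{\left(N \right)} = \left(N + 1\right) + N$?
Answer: $40087$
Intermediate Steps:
$n{\left(N \right)} = 1 + 2 N$ ($n{\left(N \right)} = \left(1 + N\right) + N = 1 + 2 N$)
$j{\left(n{\left(-11 \right)} \right)} - -39892 = 195 - -39892 = 195 + 39892 = 40087$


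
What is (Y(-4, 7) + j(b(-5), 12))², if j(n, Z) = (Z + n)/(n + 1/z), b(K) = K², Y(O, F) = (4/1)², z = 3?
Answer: 1760929/5776 ≈ 304.87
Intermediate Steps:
Y(O, F) = 16 (Y(O, F) = (4*1)² = 4² = 16)
j(n, Z) = (Z + n)/(⅓ + n) (j(n, Z) = (Z + n)/(n + 1/3) = (Z + n)/(n + ⅓) = (Z + n)/(⅓ + n))
(Y(-4, 7) + j(b(-5), 12))² = (16 + 3*(12 + (-5)²)/(1 + 3*(-5)²))² = (16 + 3*(12 + 25)/(1 + 3*25))² = (16 + 3*37/(1 + 75))² = (16 + 3*37/76)² = (16 + 3*(1/76)*37)² = (16 + 111/76)² = (1327/76)² = 1760929/5776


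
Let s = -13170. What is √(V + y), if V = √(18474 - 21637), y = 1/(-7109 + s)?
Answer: √(-20279 + 411237841*I*√3163)/20279 ≈ 5.3029 + 5.3029*I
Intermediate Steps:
y = -1/20279 (y = 1/(-7109 - 13170) = 1/(-20279) = -1/20279 ≈ -4.9312e-5)
V = I*√3163 (V = √(-3163) = I*√3163 ≈ 56.241*I)
√(V + y) = √(I*√3163 - 1/20279) = √(-1/20279 + I*√3163)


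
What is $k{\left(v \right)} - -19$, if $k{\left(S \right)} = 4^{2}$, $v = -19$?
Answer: $35$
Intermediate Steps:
$k{\left(S \right)} = 16$
$k{\left(v \right)} - -19 = 16 - -19 = 16 + 19 = 35$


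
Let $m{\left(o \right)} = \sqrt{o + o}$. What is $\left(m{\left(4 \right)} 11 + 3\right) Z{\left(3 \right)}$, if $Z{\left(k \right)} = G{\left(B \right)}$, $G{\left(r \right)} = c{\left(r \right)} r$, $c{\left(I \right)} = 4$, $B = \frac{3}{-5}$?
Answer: $- \frac{36}{5} - \frac{264 \sqrt{2}}{5} \approx -81.87$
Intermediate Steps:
$B = - \frac{3}{5}$ ($B = 3 \left(- \frac{1}{5}\right) = - \frac{3}{5} \approx -0.6$)
$G{\left(r \right)} = 4 r$
$Z{\left(k \right)} = - \frac{12}{5}$ ($Z{\left(k \right)} = 4 \left(- \frac{3}{5}\right) = - \frac{12}{5}$)
$m{\left(o \right)} = \sqrt{2} \sqrt{o}$ ($m{\left(o \right)} = \sqrt{2 o} = \sqrt{2} \sqrt{o}$)
$\left(m{\left(4 \right)} 11 + 3\right) Z{\left(3 \right)} = \left(\sqrt{2} \sqrt{4} \cdot 11 + 3\right) \left(- \frac{12}{5}\right) = \left(\sqrt{2} \cdot 2 \cdot 11 + 3\right) \left(- \frac{12}{5}\right) = \left(2 \sqrt{2} \cdot 11 + 3\right) \left(- \frac{12}{5}\right) = \left(22 \sqrt{2} + 3\right) \left(- \frac{12}{5}\right) = \left(3 + 22 \sqrt{2}\right) \left(- \frac{12}{5}\right) = - \frac{36}{5} - \frac{264 \sqrt{2}}{5}$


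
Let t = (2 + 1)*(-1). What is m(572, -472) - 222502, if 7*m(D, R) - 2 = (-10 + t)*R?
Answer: -1551376/7 ≈ -2.2163e+5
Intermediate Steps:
t = -3 (t = 3*(-1) = -3)
m(D, R) = 2/7 - 13*R/7 (m(D, R) = 2/7 + ((-10 - 3)*R)/7 = 2/7 + (-13*R)/7 = 2/7 - 13*R/7)
m(572, -472) - 222502 = (2/7 - 13/7*(-472)) - 222502 = (2/7 + 6136/7) - 222502 = 6138/7 - 222502 = -1551376/7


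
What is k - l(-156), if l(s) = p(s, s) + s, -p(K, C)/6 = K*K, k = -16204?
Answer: 129968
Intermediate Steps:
p(K, C) = -6*K² (p(K, C) = -6*K*K = -6*K²)
l(s) = s - 6*s² (l(s) = -6*s² + s = s - 6*s²)
k - l(-156) = -16204 - (-156)*(1 - 6*(-156)) = -16204 - (-156)*(1 + 936) = -16204 - (-156)*937 = -16204 - 1*(-146172) = -16204 + 146172 = 129968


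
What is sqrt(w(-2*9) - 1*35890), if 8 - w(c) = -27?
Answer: I*sqrt(35855) ≈ 189.35*I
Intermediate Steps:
w(c) = 35 (w(c) = 8 - 1*(-27) = 8 + 27 = 35)
sqrt(w(-2*9) - 1*35890) = sqrt(35 - 1*35890) = sqrt(35 - 35890) = sqrt(-35855) = I*sqrt(35855)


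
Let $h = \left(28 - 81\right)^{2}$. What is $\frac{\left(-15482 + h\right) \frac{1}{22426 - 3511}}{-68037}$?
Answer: $\frac{12673}{1286919855} \approx 9.8475 \cdot 10^{-6}$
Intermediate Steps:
$h = 2809$ ($h = \left(-53\right)^{2} = 2809$)
$\frac{\left(-15482 + h\right) \frac{1}{22426 - 3511}}{-68037} = \frac{\left(-15482 + 2809\right) \frac{1}{22426 - 3511}}{-68037} = - \frac{12673}{18915} \left(- \frac{1}{68037}\right) = \left(-12673\right) \frac{1}{18915} \left(- \frac{1}{68037}\right) = \left(- \frac{12673}{18915}\right) \left(- \frac{1}{68037}\right) = \frac{12673}{1286919855}$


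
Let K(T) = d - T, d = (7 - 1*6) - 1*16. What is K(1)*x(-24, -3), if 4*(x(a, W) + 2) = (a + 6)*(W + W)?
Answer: -400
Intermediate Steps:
d = -15 (d = (7 - 6) - 16 = 1 - 16 = -15)
x(a, W) = -2 + W*(6 + a)/2 (x(a, W) = -2 + ((a + 6)*(W + W))/4 = -2 + ((6 + a)*(2*W))/4 = -2 + (2*W*(6 + a))/4 = -2 + W*(6 + a)/2)
K(T) = -15 - T
K(1)*x(-24, -3) = (-15 - 1*1)*(-2 + 3*(-3) + (1/2)*(-3)*(-24)) = (-15 - 1)*(-2 - 9 + 36) = -16*25 = -400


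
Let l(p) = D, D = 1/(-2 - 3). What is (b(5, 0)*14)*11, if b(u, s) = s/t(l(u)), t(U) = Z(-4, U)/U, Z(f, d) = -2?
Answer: 0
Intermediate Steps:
D = -⅕ (D = 1/(-5) = -⅕ ≈ -0.20000)
l(p) = -⅕
t(U) = -2/U
b(u, s) = s/10 (b(u, s) = s/((-2/(-⅕))) = s/((-2*(-5))) = s/10)
(b(5, 0)*14)*11 = (((⅒)*0)*14)*11 = (0*14)*11 = 0*11 = 0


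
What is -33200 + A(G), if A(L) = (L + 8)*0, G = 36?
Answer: -33200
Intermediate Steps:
A(L) = 0 (A(L) = (8 + L)*0 = 0)
-33200 + A(G) = -33200 + 0 = -33200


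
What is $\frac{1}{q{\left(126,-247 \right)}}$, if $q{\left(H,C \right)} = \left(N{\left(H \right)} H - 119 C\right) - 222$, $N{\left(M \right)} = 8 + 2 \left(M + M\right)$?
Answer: $\frac{1}{93683} \approx 1.0674 \cdot 10^{-5}$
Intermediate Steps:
$N{\left(M \right)} = 8 + 4 M$ ($N{\left(M \right)} = 8 + 2 \cdot 2 M = 8 + 4 M$)
$q{\left(H,C \right)} = -222 - 119 C + H \left(8 + 4 H\right)$ ($q{\left(H,C \right)} = \left(\left(8 + 4 H\right) H - 119 C\right) - 222 = \left(H \left(8 + 4 H\right) - 119 C\right) - 222 = \left(- 119 C + H \left(8 + 4 H\right)\right) - 222 = -222 - 119 C + H \left(8 + 4 H\right)$)
$\frac{1}{q{\left(126,-247 \right)}} = \frac{1}{-222 - -29393 + 4 \cdot 126 \left(2 + 126\right)} = \frac{1}{-222 + 29393 + 4 \cdot 126 \cdot 128} = \frac{1}{-222 + 29393 + 64512} = \frac{1}{93683}$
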